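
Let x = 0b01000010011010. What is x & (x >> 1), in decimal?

x = 1000010011010 = 4250
x>>1 = 0100001001101
AND  = 0000000001000 = 8
(x & (x >> 1) has a 1 wherever x has two consecutive 1 bits.)

8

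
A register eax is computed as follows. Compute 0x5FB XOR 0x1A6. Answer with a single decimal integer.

1117

0x5FB = 10111111011
0x1A6 = 00110100110
XOR → 10001011101 = 1117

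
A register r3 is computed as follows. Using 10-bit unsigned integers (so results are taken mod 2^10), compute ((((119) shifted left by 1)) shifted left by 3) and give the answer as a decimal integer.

880

119 = 0001110111
→ shifted left by 1 (mod 2^10) → 0011101110 = 238
→ shifted left by 3 (mod 2^10) → 1101110000 = 880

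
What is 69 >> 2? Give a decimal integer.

17

69 = 1000101
shift right by 2 → 0010001 = 17
(equivalently, floor(69 / 4))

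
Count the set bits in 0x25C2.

0x25C2 = 10010111000010
Count the 1s: 1 + 1 + 1 + 1 + 1 + 1 = 6

6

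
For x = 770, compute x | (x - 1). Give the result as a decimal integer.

771

x = 1100000010 = 770
x - 1 = 1100000001
OR    = 1100000011 = 771
(x | (x - 1) sets all bits below the lowest set bit.)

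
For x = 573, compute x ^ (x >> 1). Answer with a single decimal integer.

x = 1000111101 = 573
x>>1 = 0100011110
XOR  = 1100100011 = 803
(x ^ (x >> 1) gives the standard binary-reflected Gray code of x.)

803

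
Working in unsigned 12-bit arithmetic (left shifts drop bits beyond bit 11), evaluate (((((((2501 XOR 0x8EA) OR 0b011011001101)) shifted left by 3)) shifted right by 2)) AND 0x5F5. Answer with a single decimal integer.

2501 = 100111000101
0x8EA = 100011101010
→ XOR → 000100101111 = 303
0b011011001101 = 011011001101
→ OR → 011111101111 = 2031
→ shifted left by 3 (mod 2^12) → 111101111000 = 3960
→ shifted right by 2 → 001111011110 = 990
0x5F5 = 010111110101
→ AND → 000111010100 = 468

468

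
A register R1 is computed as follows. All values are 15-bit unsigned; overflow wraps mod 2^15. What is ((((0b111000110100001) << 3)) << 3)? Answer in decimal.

26688

0b111000110100001 = 111000110100001
→ << 3 (mod 2^15) → 000110100001000 = 3336
→ << 3 (mod 2^15) → 110100001000000 = 26688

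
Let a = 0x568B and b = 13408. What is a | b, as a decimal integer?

0x568B = 101011010001011
13408 = 011010001100000
 OR → 111011011101011 = 30443

30443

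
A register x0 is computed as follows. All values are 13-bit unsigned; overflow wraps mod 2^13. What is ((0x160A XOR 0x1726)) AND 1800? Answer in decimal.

0x160A = 1011000001010
0x1726 = 1011100100110
→ XOR → 0000100101100 = 300
1800 = 0011100001000
→ AND → 0000100001000 = 264

264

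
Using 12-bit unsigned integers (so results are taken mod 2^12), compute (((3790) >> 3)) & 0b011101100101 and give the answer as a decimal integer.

321

3790 = 111011001110
→ >> 3 → 000111011001 = 473
0b011101100101 = 011101100101
→ & → 000101000001 = 321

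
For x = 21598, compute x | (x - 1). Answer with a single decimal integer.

x = 101010001011110 = 21598
x - 1 = 101010001011101
OR    = 101010001011111 = 21599
(x | (x - 1) sets all bits below the lowest set bit.)

21599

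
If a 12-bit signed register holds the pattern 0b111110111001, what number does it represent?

-71

pattern = 111110111001 (MSB is 1 ⇒ negative)
Invert: 000001000110, add 1 → 000001000111 = 71, so the value is -71.
(Equivalently: 4025 - 2^12 = 4025 - 4096 = -71.)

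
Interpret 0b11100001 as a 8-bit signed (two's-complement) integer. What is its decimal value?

-31

pattern = 11100001 (MSB is 1 ⇒ negative)
Invert: 00011110, add 1 → 00011111 = 31, so the value is -31.
(Equivalently: 225 - 2^8 = 225 - 256 = -31.)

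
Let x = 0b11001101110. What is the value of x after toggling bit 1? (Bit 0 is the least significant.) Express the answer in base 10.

1644

x = 11001101110
bit 1 is currently 1; toggle it via x ^ (1 << 1) = x ^ 2
→ 11001101100 = 1644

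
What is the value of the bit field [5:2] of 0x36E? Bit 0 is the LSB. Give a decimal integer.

11

v = 001101101110
Shift right by 2: 0011011011
Mask low 4 bits: 1011 = 11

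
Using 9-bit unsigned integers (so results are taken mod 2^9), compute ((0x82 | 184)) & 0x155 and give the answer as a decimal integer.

16

0x82 = 010000010
184 = 010111000
→ | → 010111010 = 186
0x155 = 101010101
→ & → 000010000 = 16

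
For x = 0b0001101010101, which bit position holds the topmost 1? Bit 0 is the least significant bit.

0b0001101010101 = 1101010101
The topmost 1 is at position 9 (since 2^9 = 512 ≤ 853 < 1024).

9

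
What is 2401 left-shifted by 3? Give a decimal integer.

2401 = 000100101100001
shift left by 3 → 100101100001000 = 19208
(equivalently, 2401 × 2^3 = 2401 × 8)

19208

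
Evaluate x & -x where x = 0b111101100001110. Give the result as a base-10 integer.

x = 111101100001110 = 31502
-x (two's complement) = …000010011110010
AND   = 000000000000010 = 2
(x & -x isolates the lowest set bit of x.)

2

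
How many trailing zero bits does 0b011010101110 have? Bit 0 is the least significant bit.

1

0b011010101110 = 11010101110
Trailing zeros: 1, so the lowest set bit is bit 1 (value 2).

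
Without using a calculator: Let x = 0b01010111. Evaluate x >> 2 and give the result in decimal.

x = 1010111
shift right by 2 → 0010101 = 21
(equivalently, floor(87 / 4))

21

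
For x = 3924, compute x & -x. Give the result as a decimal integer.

x = 111101010100 = 3924
-x (two's complement) = …000010101100
AND   = 000000000100 = 4
(x & -x isolates the lowest set bit of x.)

4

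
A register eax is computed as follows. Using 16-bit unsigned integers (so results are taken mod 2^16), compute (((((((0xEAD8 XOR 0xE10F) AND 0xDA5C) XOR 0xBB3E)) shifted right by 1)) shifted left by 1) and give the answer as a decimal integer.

0xEAD8 = 1110101011011000
0xE10F = 1110000100001111
→ XOR → 0000101111010111 = 3031
0xDA5C = 1101101001011100
→ AND → 0000101001010100 = 2644
0xBB3E = 1011101100111110
→ XOR → 1011000101101010 = 45418
→ shifted right by 1 → 0101100010110101 = 22709
→ shifted left by 1 (mod 2^16) → 1011000101101010 = 45418

45418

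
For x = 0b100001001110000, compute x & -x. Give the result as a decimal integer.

x = 100001001110000 = 17008
-x (two's complement) = …011110110010000
AND   = 000000000010000 = 16
(x & -x isolates the lowest set bit of x.)

16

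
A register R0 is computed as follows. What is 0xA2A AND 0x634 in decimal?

544

0xA2A = 101000101010
0x634 = 011000110100
AND → 001000100000 = 544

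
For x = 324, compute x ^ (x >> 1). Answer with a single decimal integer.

x = 101000100 = 324
x>>1 = 010100010
XOR  = 111100110 = 486
(x ^ (x >> 1) gives the standard binary-reflected Gray code of x.)

486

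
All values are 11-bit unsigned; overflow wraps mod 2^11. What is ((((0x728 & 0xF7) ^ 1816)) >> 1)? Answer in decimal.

924

0x728 = 11100101000
0xF7 = 00011110111
→ & → 00000100000 = 32
1816 = 11100011000
→ ^ → 11100111000 = 1848
→ >> 1 → 01110011100 = 924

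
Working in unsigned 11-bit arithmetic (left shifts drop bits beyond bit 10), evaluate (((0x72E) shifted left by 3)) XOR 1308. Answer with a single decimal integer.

0x72E = 11100101110
→ shifted left by 3 (mod 2^11) → 00101110000 = 368
1308 = 10100011100
→ XOR → 10001101100 = 1132

1132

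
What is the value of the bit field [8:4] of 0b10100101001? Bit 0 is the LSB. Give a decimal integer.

v = 10100101001
Shift right by 4: 1010010
Mask low 5 bits: 10010 = 18

18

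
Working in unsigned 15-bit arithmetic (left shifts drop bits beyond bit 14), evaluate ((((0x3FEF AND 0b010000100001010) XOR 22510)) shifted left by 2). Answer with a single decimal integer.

23440

0x3FEF = 011111111101111
0b010000100001010 = 010000100001010
→ AND → 010000100001010 = 8458
22510 = 101011111101110
→ XOR → 111011011100100 = 30436
→ shifted left by 2 (mod 2^15) → 101101110010000 = 23440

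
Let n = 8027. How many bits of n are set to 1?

10

8027 = 1111101011011
Count the 1s: 1 + 1 + 1 + 1 + 1 + 1 + 1 + 1 + 1 + 1 = 10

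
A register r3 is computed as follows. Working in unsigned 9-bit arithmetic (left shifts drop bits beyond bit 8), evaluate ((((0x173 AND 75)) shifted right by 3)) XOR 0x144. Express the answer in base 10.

0x173 = 101110011
75 = 001001011
→ AND → 001000011 = 67
→ shifted right by 3 → 000001000 = 8
0x144 = 101000100
→ XOR → 101001100 = 332

332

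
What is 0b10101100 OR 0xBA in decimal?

a = 10101100
0xBA = 10111010
 OR → 10111110 = 190

190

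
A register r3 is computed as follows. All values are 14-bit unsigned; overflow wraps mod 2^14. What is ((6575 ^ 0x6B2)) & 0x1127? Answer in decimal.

4357

6575 = 01100110101111
0x6B2 = 00011010110010
→ ^ → 01111100011101 = 7965
0x1127 = 01000100100111
→ & → 01000100000101 = 4357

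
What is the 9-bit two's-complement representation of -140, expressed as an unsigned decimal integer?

372

140 in 9 bits: 010001100
Invert: 101110011
Add 1:  101110100 = 372
(Check: 2^9 - 140 = 512 - 140 = 372.)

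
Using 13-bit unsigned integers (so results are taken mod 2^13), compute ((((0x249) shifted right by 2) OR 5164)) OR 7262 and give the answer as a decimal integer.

7422

0x249 = 0001001001001
→ shifted right by 2 → 0000010010010 = 146
5164 = 1010000101100
→ OR → 1010010111110 = 5310
7262 = 1110001011110
→ OR → 1110011111110 = 7422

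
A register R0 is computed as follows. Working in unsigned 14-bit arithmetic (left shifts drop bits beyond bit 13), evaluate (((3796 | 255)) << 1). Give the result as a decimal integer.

3796 = 00111011010100
255 = 00000011111111
→ | → 00111011111111 = 3839
→ << 1 (mod 2^14) → 01110111111110 = 7678

7678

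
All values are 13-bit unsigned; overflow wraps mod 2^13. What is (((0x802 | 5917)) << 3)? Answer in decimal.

6392

0x802 = 0100000000010
5917 = 1011100011101
→ | → 1111100011111 = 7967
→ << 3 (mod 2^13) → 1100011111000 = 6392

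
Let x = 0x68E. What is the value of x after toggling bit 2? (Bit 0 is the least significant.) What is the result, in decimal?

x = 0011010001110
bit 2 is currently 1; toggle it via x ^ (1 << 2) = x ^ 4
→ 0011010001010 = 1674

1674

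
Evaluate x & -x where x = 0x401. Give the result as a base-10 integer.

1

x = 10000000001 = 1025
-x (two's complement) = …01111111111
AND   = 00000000001 = 1
(x & -x isolates the lowest set bit of x.)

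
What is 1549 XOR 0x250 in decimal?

1117

1549 = 11000001101
0x250 = 01001010000
XOR → 10001011101 = 1117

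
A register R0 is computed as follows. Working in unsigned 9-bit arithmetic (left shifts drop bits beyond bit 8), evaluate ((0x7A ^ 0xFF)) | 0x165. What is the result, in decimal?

485

0x7A = 001111010
0xFF = 011111111
→ ^ → 010000101 = 133
0x165 = 101100101
→ | → 111100101 = 485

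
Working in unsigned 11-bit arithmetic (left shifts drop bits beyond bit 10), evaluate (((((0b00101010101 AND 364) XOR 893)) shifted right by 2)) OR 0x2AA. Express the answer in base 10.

686

0b00101010101 = 00101010101
364 = 00101101100
→ AND → 00101000100 = 324
893 = 01101111101
→ XOR → 01000111001 = 569
→ shifted right by 2 → 00010001110 = 142
0x2AA = 01010101010
→ OR → 01010101110 = 686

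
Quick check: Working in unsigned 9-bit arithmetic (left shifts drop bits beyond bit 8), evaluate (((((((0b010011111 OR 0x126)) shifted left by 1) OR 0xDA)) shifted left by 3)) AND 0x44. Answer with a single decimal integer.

64

0b010011111 = 010011111
0x126 = 100100110
→ OR → 110111111 = 447
→ shifted left by 1 (mod 2^9) → 101111110 = 382
0xDA = 011011010
→ OR → 111111110 = 510
→ shifted left by 3 (mod 2^9) → 111110000 = 496
0x44 = 001000100
→ AND → 001000000 = 64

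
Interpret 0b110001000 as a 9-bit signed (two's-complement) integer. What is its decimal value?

-120

pattern = 110001000 (MSB is 1 ⇒ negative)
Invert: 001110111, add 1 → 001111000 = 120, so the value is -120.
(Equivalently: 392 - 2^9 = 392 - 512 = -120.)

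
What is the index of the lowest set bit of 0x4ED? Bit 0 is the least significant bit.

0

0x4ED = 10011101101
Trailing zeros: 0, so the lowest set bit is bit 0 (value 1).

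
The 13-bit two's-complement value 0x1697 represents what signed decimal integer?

-2409

pattern = 1011010010111 (MSB is 1 ⇒ negative)
Invert: 0100101101000, add 1 → 0100101101001 = 2409, so the value is -2409.
(Equivalently: 5783 - 2^13 = 5783 - 8192 = -2409.)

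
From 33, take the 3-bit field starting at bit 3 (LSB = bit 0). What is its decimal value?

v = 000100001
Shift right by 3: 000100
Mask low 3 bits: 100 = 4

4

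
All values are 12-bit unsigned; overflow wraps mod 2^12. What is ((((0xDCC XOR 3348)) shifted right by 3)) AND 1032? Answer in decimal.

0xDCC = 110111001100
3348 = 110100010100
→ XOR → 000011011000 = 216
→ shifted right by 3 → 000000011011 = 27
1032 = 010000001000
→ AND → 000000001000 = 8

8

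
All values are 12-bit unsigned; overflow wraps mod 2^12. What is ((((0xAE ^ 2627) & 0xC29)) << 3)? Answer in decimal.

0xAE = 000010101110
2627 = 101001000011
→ ^ → 101011101101 = 2797
0xC29 = 110000101001
→ & → 100000101001 = 2089
→ << 3 (mod 2^12) → 000101001000 = 328

328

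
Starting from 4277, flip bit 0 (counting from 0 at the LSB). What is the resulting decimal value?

x = 001000010110101
bit 0 is currently 1; toggle it via x ^ (1 << 0) = x ^ 1
→ 001000010110100 = 4276

4276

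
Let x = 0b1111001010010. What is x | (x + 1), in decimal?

7763

x = 1111001010010 = 7762
x + 1 = 1111001010011
OR    = 1111001010011 = 7763
(x | (x + 1) sets the lowest cleared bit.)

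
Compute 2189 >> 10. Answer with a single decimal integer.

2

2189 = 100010001101
shift right by 10 → 000000000010 = 2
(equivalently, floor(2189 / 1024))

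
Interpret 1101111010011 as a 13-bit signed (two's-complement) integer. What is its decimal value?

pattern = 1101111010011 (MSB is 1 ⇒ negative)
Invert: 0010000101100, add 1 → 0010000101101 = 1069, so the value is -1069.
(Equivalently: 7123 - 2^13 = 7123 - 8192 = -1069.)

-1069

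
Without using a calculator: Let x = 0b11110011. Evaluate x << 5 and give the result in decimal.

x = 0000011110011
shift left by 5 → 1111001100000 = 7776
(equivalently, 243 × 2^5 = 243 × 32)

7776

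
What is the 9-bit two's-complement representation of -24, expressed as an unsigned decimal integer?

488

24 in 9 bits: 000011000
Invert: 111100111
Add 1:  111101000 = 488
(Check: 2^9 - 24 = 512 - 24 = 488.)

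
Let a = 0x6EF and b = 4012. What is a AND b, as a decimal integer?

0x6EF = 011011101111
4012 = 111110101100
AND → 011010101100 = 1708

1708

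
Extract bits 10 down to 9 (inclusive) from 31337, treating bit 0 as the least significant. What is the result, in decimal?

v = 111101001101001
Shift right by 9: 111101
Mask low 2 bits: 01 = 1

1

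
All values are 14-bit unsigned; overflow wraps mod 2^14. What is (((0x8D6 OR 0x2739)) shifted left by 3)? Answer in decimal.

0x8D6 = 00100011010110
0x2739 = 10011100111001
→ OR → 10111111111111 = 12287
→ shifted left by 3 (mod 2^14) → 11111111111000 = 16376

16376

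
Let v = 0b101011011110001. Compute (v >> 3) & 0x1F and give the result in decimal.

v = 101011011110001
Shift right by 3: 101011011110
Mask low 5 bits: 11110 = 30

30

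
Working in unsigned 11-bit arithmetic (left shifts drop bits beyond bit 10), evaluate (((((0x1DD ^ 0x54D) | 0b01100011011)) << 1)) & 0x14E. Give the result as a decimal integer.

0x1DD = 00111011101
0x54D = 10101001101
→ ^ → 10010010000 = 1168
0b01100011011 = 01100011011
→ | → 11110011011 = 1947
→ << 1 (mod 2^11) → 11100110110 = 1846
0x14E = 00101001110
→ & → 00100000110 = 262

262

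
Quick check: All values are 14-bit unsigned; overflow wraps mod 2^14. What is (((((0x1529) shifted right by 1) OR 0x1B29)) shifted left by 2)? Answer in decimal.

0x1529 = 01010100101001
→ shifted right by 1 → 00101010010100 = 2708
0x1B29 = 01101100101001
→ OR → 01101110111101 = 7101
→ shifted left by 2 (mod 2^14) → 10111011110100 = 12020

12020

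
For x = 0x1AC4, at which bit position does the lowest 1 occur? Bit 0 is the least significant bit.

2

0x1AC4 = 1101011000100
Trailing zeros: 2, so the lowest set bit is bit 2 (value 4).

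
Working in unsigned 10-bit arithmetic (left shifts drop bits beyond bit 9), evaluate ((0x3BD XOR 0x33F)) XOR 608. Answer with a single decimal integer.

738

0x3BD = 1110111101
0x33F = 1100111111
→ XOR → 0010000010 = 130
608 = 1001100000
→ XOR → 1011100010 = 738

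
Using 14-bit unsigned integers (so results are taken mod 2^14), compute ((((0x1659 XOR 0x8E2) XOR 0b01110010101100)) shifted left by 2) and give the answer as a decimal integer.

2140

0x1659 = 01011001011001
0x8E2 = 00100011100010
→ XOR → 01111010111011 = 7867
0b01110010101100 = 01110010101100
→ XOR → 00001000010111 = 535
→ shifted left by 2 (mod 2^14) → 00100001011100 = 2140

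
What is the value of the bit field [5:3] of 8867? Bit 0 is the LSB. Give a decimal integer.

v = 010001010100011
Shift right by 3: 010001010100
Mask low 3 bits: 100 = 4

4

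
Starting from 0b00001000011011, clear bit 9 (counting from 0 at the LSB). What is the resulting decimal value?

27

x = 00001000011011
bit 9 is currently 1; clear it via x & ~(1 << 9) = x & ~512
→ 00000000011011 = 27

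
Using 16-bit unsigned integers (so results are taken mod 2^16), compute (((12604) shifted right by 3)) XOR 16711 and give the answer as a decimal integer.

12604 = 0011000100111100
→ shifted right by 3 → 0000011000100111 = 1575
16711 = 0100000101000111
→ XOR → 0100011101100000 = 18272

18272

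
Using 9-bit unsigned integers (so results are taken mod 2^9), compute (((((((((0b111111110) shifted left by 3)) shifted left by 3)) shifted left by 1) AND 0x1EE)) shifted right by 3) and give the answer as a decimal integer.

32

0b111111110 = 111111110
→ shifted left by 3 (mod 2^9) → 111110000 = 496
→ shifted left by 3 (mod 2^9) → 110000000 = 384
→ shifted left by 1 (mod 2^9) → 100000000 = 256
0x1EE = 111101110
→ AND → 100000000 = 256
→ shifted right by 3 → 000100000 = 32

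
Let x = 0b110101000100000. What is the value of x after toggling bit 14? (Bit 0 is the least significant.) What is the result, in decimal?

x = 110101000100000
bit 14 is currently 1; toggle it via x ^ (1 << 14) = x ^ 16384
→ 010101000100000 = 10784

10784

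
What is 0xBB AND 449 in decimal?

0xBB = 010111011
449 = 111000001
AND → 010000001 = 129

129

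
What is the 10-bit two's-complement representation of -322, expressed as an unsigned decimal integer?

702

322 in 10 bits: 0101000010
Invert: 1010111101
Add 1:  1010111110 = 702
(Check: 2^10 - 322 = 1024 - 322 = 702.)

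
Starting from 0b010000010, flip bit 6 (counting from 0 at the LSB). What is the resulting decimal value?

194

x = 010000010
bit 6 is currently 0; toggle it via x ^ (1 << 6) = x ^ 64
→ 011000010 = 194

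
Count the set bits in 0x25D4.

7

0x25D4 = 10010111010100
Count the 1s: 1 + 1 + 1 + 1 + 1 + 1 + 1 = 7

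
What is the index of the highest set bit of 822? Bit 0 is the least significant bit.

822 = 1100110110
The topmost 1 is at position 9 (since 2^9 = 512 ≤ 822 < 1024).

9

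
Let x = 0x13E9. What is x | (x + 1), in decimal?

x = 1001111101001 = 5097
x + 1 = 1001111101010
OR    = 1001111101011 = 5099
(x | (x + 1) sets the lowest cleared bit.)

5099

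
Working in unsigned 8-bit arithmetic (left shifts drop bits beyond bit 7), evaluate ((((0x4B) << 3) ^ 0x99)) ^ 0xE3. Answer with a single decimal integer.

0x4B = 01001011
→ << 3 (mod 2^8) → 01011000 = 88
0x99 = 10011001
→ ^ → 11000001 = 193
0xE3 = 11100011
→ ^ → 00100010 = 34

34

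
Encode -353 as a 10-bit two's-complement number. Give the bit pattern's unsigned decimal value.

671

353 in 10 bits: 0101100001
Invert: 1010011110
Add 1:  1010011111 = 671
(Check: 2^10 - 353 = 1024 - 353 = 671.)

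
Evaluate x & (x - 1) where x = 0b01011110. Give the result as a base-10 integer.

92

x = 1011110 = 94
x - 1 = 1011101
AND   = 1011100 = 92
(x & (x - 1) clears the lowest set bit of x.)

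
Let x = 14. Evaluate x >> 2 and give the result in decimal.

3

14 = 1110
shift right by 2 → 0011 = 3
(equivalently, floor(14 / 4))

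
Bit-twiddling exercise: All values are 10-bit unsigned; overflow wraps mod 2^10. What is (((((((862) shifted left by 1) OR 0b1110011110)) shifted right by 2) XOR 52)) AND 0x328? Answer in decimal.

8

862 = 1101011110
→ shifted left by 1 (mod 2^10) → 1010111100 = 700
0b1110011110 = 1110011110
→ OR → 1110111110 = 958
→ shifted right by 2 → 0011101111 = 239
52 = 0000110100
→ XOR → 0011011011 = 219
0x328 = 1100101000
→ AND → 0000001000 = 8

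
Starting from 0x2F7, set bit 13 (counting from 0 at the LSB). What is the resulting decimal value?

8951

x = 0000001011110111
bit 13 is currently 0; set it via x | (1 << 13) = x | 8192
→ 0010001011110111 = 8951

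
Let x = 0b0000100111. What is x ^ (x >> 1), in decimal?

x = 100111 = 39
x>>1 = 010011
XOR  = 110100 = 52
(x ^ (x >> 1) gives the standard binary-reflected Gray code of x.)

52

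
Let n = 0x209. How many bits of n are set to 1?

0x209 = 1000001001
Count the 1s: 1 + 1 + 1 = 3

3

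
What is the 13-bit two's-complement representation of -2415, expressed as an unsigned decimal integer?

5777

2415 in 13 bits: 0100101101111
Invert: 1011010010000
Add 1:  1011010010001 = 5777
(Check: 2^13 - 2415 = 8192 - 2415 = 5777.)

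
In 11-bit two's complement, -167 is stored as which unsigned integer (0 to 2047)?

167 in 11 bits: 00010100111
Invert: 11101011000
Add 1:  11101011001 = 1881
(Check: 2^11 - 167 = 2048 - 167 = 1881.)

1881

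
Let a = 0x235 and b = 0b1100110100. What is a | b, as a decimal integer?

0x235 = 1000110101
b = 1100110100
 OR → 1100110101 = 821

821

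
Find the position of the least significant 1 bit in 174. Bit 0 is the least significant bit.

174 = 10101110
Trailing zeros: 1, so the lowest set bit is bit 1 (value 2).

1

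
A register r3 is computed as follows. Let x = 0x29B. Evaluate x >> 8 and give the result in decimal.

0x29B = 1010011011
shift right by 8 → 0000000010 = 2
(equivalently, floor(667 / 256))

2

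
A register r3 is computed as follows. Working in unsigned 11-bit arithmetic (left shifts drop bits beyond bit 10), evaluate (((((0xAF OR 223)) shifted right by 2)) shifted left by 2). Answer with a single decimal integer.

252

0xAF = 00010101111
223 = 00011011111
→ OR → 00011111111 = 255
→ shifted right by 2 → 00000111111 = 63
→ shifted left by 2 (mod 2^11) → 00011111100 = 252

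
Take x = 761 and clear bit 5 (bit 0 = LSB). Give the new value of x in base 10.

x = 001011111001
bit 5 is currently 1; clear it via x & ~(1 << 5) = x & ~32
→ 001011011001 = 729

729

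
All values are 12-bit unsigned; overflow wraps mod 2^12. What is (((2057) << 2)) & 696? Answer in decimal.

32

2057 = 100000001001
→ << 2 (mod 2^12) → 000000100100 = 36
696 = 001010111000
→ & → 000000100000 = 32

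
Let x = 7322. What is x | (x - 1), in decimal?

x = 1110010011010 = 7322
x - 1 = 1110010011001
OR    = 1110010011011 = 7323
(x | (x - 1) sets all bits below the lowest set bit.)

7323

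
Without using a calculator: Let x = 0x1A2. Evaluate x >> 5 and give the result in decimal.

0x1A2 = 110100010
shift right by 5 → 000001101 = 13
(equivalently, floor(418 / 32))

13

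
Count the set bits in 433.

5

433 = 110110001
Count the 1s: 1 + 1 + 1 + 1 + 1 = 5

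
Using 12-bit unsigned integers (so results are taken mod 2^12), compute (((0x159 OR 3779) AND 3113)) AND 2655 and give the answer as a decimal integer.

0x159 = 000101011001
3779 = 111011000011
→ OR → 111111011011 = 4059
3113 = 110000101001
→ AND → 110000001001 = 3081
2655 = 101001011111
→ AND → 100000001001 = 2057

2057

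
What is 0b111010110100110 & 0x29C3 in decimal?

8578

a = 111010110100110
0x29C3 = 010100111000011
AND → 010000110000010 = 8578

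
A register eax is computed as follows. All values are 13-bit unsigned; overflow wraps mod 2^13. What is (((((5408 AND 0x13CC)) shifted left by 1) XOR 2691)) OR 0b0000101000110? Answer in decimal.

5408 = 1010100100000
0x13CC = 1001111001100
→ AND → 1000100000000 = 4352
→ shifted left by 1 (mod 2^13) → 0001000000000 = 512
2691 = 0101010000011
→ XOR → 0100010000011 = 2179
0b0000101000110 = 0000101000110
→ OR → 0100111000111 = 2503

2503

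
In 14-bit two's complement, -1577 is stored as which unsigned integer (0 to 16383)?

1577 in 14 bits: 00011000101001
Invert: 11100111010110
Add 1:  11100111010111 = 14807
(Check: 2^14 - 1577 = 16384 - 1577 = 14807.)

14807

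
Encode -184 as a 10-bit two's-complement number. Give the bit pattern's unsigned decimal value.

184 in 10 bits: 0010111000
Invert: 1101000111
Add 1:  1101001000 = 840
(Check: 2^10 - 184 = 1024 - 184 = 840.)

840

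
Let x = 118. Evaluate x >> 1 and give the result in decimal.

59

118 = 1110110
shift right by 1 → 0111011 = 59
(equivalently, floor(118 / 2))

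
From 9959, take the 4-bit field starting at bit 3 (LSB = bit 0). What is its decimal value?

12

v = 10011011100111
Shift right by 3: 10011011100
Mask low 4 bits: 1100 = 12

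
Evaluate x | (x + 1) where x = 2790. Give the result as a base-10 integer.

2791

x = 101011100110 = 2790
x + 1 = 101011100111
OR    = 101011100111 = 2791
(x | (x + 1) sets the lowest cleared bit.)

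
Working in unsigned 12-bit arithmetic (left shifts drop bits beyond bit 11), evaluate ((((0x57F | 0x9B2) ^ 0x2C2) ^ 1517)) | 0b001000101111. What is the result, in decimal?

0x57F = 010101111111
0x9B2 = 100110110010
→ | → 110111111111 = 3583
0x2C2 = 001011000010
→ ^ → 111100111101 = 3901
1517 = 010111101101
→ ^ → 101011010000 = 2768
0b001000101111 = 001000101111
→ | → 101011111111 = 2815

2815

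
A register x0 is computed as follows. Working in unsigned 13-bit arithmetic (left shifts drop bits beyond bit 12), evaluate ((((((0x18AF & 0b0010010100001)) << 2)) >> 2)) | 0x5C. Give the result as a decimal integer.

253

0x18AF = 1100010101111
0b0010010100001 = 0010010100001
→ & → 0000010100001 = 161
→ << 2 (mod 2^13) → 0001010000100 = 644
→ >> 2 → 0000010100001 = 161
0x5C = 0000001011100
→ | → 0000011111101 = 253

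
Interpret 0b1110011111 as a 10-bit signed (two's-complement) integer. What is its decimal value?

pattern = 1110011111 (MSB is 1 ⇒ negative)
Invert: 0001100000, add 1 → 0001100001 = 97, so the value is -97.
(Equivalently: 927 - 2^10 = 927 - 1024 = -97.)

-97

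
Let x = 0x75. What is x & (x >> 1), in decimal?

x = 1110101 = 117
x>>1 = 0111010
AND  = 0110000 = 48
(x & (x >> 1) has a 1 wherever x has two consecutive 1 bits.)

48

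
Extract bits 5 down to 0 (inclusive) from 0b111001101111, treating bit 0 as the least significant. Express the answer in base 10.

v = 111001101111
Shift right by 0: 111001101111
Mask low 6 bits: 101111 = 47

47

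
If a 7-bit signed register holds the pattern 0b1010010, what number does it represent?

-46

pattern = 1010010 (MSB is 1 ⇒ negative)
Invert: 0101101, add 1 → 0101110 = 46, so the value is -46.
(Equivalently: 82 - 2^7 = 82 - 128 = -46.)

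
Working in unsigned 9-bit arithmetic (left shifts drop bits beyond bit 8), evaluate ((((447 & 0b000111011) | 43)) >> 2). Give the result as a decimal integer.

447 = 110111111
0b000111011 = 000111011
→ & → 000111011 = 59
43 = 000101011
→ | → 000111011 = 59
→ >> 2 → 000001110 = 14

14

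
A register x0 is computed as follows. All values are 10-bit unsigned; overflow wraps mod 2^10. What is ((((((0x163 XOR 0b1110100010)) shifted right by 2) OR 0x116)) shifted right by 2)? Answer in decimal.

109

0x163 = 0101100011
0b1110100010 = 1110100010
→ XOR → 1011000001 = 705
→ shifted right by 2 → 0010110000 = 176
0x116 = 0100010110
→ OR → 0110110110 = 438
→ shifted right by 2 → 0001101101 = 109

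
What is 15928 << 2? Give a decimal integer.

63712

15928 = 0011111000111000
shift left by 2 → 1111100011100000 = 63712
(equivalently, 15928 × 2^2 = 15928 × 4)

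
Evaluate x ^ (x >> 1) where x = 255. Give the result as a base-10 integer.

x = 11111111 = 255
x>>1 = 01111111
XOR  = 10000000 = 128
(x ^ (x >> 1) gives the standard binary-reflected Gray code of x.)

128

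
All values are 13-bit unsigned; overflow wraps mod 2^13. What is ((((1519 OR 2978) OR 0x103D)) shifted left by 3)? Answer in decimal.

8184

1519 = 0010111101111
2978 = 0101110100010
→ OR → 0111111101111 = 4079
0x103D = 1000000111101
→ OR → 1111111111111 = 8191
→ shifted left by 3 (mod 2^13) → 1111111111000 = 8184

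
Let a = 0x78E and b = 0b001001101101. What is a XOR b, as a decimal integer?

1507

0x78E = 11110001110
b = 01001101101
XOR → 10111100011 = 1507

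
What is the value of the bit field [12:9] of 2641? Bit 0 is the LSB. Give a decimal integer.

5

v = 0101001010001
Shift right by 9: 0101
Mask low 4 bits: 0101 = 5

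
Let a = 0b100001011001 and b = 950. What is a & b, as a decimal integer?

16

a = 100001011001
950 = 001110110110
AND → 000000010000 = 16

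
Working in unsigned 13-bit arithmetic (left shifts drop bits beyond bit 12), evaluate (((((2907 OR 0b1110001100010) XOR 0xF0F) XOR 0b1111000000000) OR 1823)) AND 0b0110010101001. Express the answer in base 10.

3113

2907 = 0101101011011
0b1110001100010 = 1110001100010
→ OR → 1111101111011 = 8059
0xF0F = 0111100001111
→ XOR → 1000001110100 = 4212
0b1111000000000 = 1111000000000
→ XOR → 0111001110100 = 3700
1823 = 0011100011111
→ OR → 0111101111111 = 3967
0b0110010101001 = 0110010101001
→ AND → 0110000101001 = 3113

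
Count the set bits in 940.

6

940 = 1110101100
Count the 1s: 1 + 1 + 1 + 1 + 1 + 1 = 6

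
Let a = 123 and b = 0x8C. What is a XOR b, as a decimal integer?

123 = 01111011
0x8C = 10001100
XOR → 11110111 = 247

247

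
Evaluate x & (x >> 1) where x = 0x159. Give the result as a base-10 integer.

x = 101011001 = 345
x>>1 = 010101100
AND  = 000001000 = 8
(x & (x >> 1) has a 1 wherever x has two consecutive 1 bits.)

8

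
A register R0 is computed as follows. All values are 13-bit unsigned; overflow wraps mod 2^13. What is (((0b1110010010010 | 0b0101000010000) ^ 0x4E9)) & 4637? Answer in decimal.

0b1110010010010 = 1110010010010
0b0101000010000 = 0101000010000
→ | → 1111010010010 = 7826
0x4E9 = 0010011101001
→ ^ → 1101001111011 = 6779
4637 = 1001000011101
→ & → 1001000011001 = 4633

4633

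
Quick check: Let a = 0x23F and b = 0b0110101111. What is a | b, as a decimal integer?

959

0x23F = 1000111111
b = 0110101111
 OR → 1110111111 = 959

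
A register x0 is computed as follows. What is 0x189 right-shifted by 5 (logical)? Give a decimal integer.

0x189 = 110001001
shift right by 5 → 000001100 = 12
(equivalently, floor(393 / 32))

12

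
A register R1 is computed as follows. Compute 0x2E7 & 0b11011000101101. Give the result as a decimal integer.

0x2E7 = 00001011100111
b = 11011000101101
AND → 00001000100101 = 549

549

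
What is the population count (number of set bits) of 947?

947 = 1110110011
Count the 1s: 1 + 1 + 1 + 1 + 1 + 1 + 1 = 7

7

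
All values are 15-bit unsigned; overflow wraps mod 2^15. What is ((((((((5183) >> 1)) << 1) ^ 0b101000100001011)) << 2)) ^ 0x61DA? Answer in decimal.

5183 = 001010000111111
→ >> 1 → 000101000011111 = 2591
→ << 1 (mod 2^15) → 001010000111110 = 5182
0b101000100001011 = 101000100001011
→ ^ → 100010100110101 = 17717
→ << 2 (mod 2^15) → 001010011010100 = 5332
0x61DA = 110000111011010
→ ^ → 111010100001110 = 29966

29966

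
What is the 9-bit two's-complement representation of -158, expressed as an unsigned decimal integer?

354

158 in 9 bits: 010011110
Invert: 101100001
Add 1:  101100010 = 354
(Check: 2^9 - 158 = 512 - 158 = 354.)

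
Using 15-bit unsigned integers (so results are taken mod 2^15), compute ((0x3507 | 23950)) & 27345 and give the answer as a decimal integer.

0x3507 = 011010100000111
23950 = 101110110001110
→ | → 111110110001111 = 32143
27345 = 110101011010001
→ & → 110100010000001 = 26753

26753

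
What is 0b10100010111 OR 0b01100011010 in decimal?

a = 10100010111
b = 01100011010
 OR → 11100011111 = 1823

1823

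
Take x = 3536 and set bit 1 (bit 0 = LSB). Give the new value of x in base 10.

x = 0110111010000
bit 1 is currently 0; set it via x | (1 << 1) = x | 2
→ 0110111010010 = 3538

3538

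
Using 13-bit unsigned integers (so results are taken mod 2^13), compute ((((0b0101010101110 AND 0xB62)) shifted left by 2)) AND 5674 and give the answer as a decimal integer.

8

0b0101010101110 = 0101010101110
0xB62 = 0101101100010
→ AND → 0101000100010 = 2594
→ shifted left by 2 (mod 2^13) → 0100010001000 = 2184
5674 = 1011000101010
→ AND → 0000000001000 = 8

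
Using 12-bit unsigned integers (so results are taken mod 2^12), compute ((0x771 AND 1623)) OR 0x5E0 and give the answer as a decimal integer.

0x771 = 011101110001
1623 = 011001010111
→ AND → 011001010001 = 1617
0x5E0 = 010111100000
→ OR → 011111110001 = 2033

2033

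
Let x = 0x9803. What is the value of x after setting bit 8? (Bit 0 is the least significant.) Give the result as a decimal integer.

39171

x = 1001100000000011
bit 8 is currently 0; set it via x | (1 << 8) = x | 256
→ 1001100100000011 = 39171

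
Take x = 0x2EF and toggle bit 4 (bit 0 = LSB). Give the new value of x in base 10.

767

x = 01011101111
bit 4 is currently 0; toggle it via x ^ (1 << 4) = x ^ 16
→ 01011111111 = 767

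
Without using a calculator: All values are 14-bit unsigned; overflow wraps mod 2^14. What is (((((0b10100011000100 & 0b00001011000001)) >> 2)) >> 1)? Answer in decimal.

24

0b10100011000100 = 10100011000100
0b00001011000001 = 00001011000001
→ & → 00000011000000 = 192
→ >> 2 → 00000000110000 = 48
→ >> 1 → 00000000011000 = 24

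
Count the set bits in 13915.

9

13915 = 11011001011011
Count the 1s: 1 + 1 + 1 + 1 + 1 + 1 + 1 + 1 + 1 = 9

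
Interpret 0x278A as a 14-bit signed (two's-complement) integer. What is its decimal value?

pattern = 10011110001010 (MSB is 1 ⇒ negative)
Invert: 01100001110101, add 1 → 01100001110110 = 6262, so the value is -6262.
(Equivalently: 10122 - 2^14 = 10122 - 16384 = -6262.)

-6262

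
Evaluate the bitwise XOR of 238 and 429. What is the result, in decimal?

238 = 011101110
429 = 110101101
XOR → 101000011 = 323

323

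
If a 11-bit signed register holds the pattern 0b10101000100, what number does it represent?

-700

pattern = 10101000100 (MSB is 1 ⇒ negative)
Invert: 01010111011, add 1 → 01010111100 = 700, so the value is -700.
(Equivalently: 1348 - 2^11 = 1348 - 2048 = -700.)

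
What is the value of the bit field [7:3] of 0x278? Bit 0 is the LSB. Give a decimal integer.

15

v = 1001111000
Shift right by 3: 1001111
Mask low 5 bits: 01111 = 15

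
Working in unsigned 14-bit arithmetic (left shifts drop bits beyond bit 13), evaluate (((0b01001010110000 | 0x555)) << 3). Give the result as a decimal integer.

0b01001010110000 = 01001010110000
0x555 = 00010101010101
→ | → 01011111110101 = 6133
→ << 3 (mod 2^14) → 11111110101000 = 16296

16296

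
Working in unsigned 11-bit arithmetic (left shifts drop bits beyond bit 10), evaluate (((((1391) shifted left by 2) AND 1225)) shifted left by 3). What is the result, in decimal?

1088

1391 = 10101101111
→ shifted left by 2 (mod 2^11) → 10110111100 = 1468
1225 = 10011001001
→ AND → 10010001000 = 1160
→ shifted left by 3 (mod 2^11) → 10001000000 = 1088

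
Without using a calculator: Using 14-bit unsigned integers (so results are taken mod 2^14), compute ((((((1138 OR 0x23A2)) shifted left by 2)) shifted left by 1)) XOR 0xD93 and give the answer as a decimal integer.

1138 = 00010001110010
0x23A2 = 10001110100010
→ OR → 10011111110010 = 10226
→ shifted left by 2 (mod 2^14) → 01111111001000 = 8136
→ shifted left by 1 (mod 2^14) → 11111110010000 = 16272
0xD93 = 00110110010011
→ XOR → 11001000000011 = 12803

12803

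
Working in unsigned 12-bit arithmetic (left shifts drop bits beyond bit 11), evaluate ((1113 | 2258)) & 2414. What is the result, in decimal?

1113 = 010001011001
2258 = 100011010010
→ | → 110011011011 = 3291
2414 = 100101101110
→ & → 100001001010 = 2122

2122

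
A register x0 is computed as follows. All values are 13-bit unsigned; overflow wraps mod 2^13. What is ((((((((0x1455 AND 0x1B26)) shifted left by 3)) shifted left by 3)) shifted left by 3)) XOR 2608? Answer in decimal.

0x1455 = 1010001010101
0x1B26 = 1101100100110
→ AND → 1000000000100 = 4100
→ shifted left by 3 (mod 2^13) → 0000000100000 = 32
→ shifted left by 3 (mod 2^13) → 0000100000000 = 256
→ shifted left by 3 (mod 2^13) → 0100000000000 = 2048
2608 = 0101000110000
→ XOR → 0001000110000 = 560

560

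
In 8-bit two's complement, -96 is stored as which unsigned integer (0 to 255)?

96 in 8 bits: 01100000
Invert: 10011111
Add 1:  10100000 = 160
(Check: 2^8 - 96 = 256 - 96 = 160.)

160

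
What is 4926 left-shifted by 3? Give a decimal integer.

4926 = 0001001100111110
shift left by 3 → 1001100111110000 = 39408
(equivalently, 4926 × 2^3 = 4926 × 8)

39408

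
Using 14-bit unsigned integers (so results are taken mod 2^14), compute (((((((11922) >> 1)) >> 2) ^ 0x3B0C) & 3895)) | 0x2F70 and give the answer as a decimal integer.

12150

11922 = 10111010010010
→ >> 1 → 01011101001001 = 5961
→ >> 2 → 00010111010010 = 1490
0x3B0C = 11101100001100
→ ^ → 11111011011110 = 16094
3895 = 00111100110111
→ & → 00111000010110 = 3606
0x2F70 = 10111101110000
→ | → 10111101110110 = 12150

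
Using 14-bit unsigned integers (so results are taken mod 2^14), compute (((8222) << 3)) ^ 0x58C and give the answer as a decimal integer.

1404

8222 = 10000000011110
→ << 3 (mod 2^14) → 00000011110000 = 240
0x58C = 00010110001100
→ ^ → 00010101111100 = 1404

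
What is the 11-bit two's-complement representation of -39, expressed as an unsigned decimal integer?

2009

39 in 11 bits: 00000100111
Invert: 11111011000
Add 1:  11111011001 = 2009
(Check: 2^11 - 39 = 2048 - 39 = 2009.)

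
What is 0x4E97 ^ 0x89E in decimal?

17929

0x4E97 = 100111010010111
0x89E = 000100010011110
XOR → 100011000001001 = 17929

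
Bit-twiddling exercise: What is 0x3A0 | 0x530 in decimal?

1968

0x3A0 = 01110100000
0x530 = 10100110000
 OR → 11110110000 = 1968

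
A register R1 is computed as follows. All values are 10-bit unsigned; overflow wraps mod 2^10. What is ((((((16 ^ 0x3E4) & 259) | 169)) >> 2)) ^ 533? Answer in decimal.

639

16 = 0000010000
0x3E4 = 1111100100
→ ^ → 1111110100 = 1012
259 = 0100000011
→ & → 0100000000 = 256
169 = 0010101001
→ | → 0110101001 = 425
→ >> 2 → 0001101010 = 106
533 = 1000010101
→ ^ → 1001111111 = 639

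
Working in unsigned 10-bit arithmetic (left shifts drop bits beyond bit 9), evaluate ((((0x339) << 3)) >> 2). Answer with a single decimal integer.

114

0x339 = 1100111001
→ << 3 (mod 2^10) → 0111001000 = 456
→ >> 2 → 0001110010 = 114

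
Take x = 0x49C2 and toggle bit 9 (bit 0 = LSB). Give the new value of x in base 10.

x = 0100100111000010
bit 9 is currently 0; toggle it via x ^ (1 << 9) = x ^ 512
→ 0100101111000010 = 19394

19394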